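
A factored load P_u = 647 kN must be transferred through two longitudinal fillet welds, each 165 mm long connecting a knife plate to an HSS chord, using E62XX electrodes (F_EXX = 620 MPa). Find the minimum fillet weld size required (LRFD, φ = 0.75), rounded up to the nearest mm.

Total weld length L = 330 mm.
Required throat t_e = P_u / (φ × 0.6 F_EXX × L) = 647 / (0.75 × 0.6 × 620 × 330 × 10⁻³) = 7.027 mm.
Required leg w = t_e / 0.707 = 9.94 mm → use 10 mm.

w = 10 mm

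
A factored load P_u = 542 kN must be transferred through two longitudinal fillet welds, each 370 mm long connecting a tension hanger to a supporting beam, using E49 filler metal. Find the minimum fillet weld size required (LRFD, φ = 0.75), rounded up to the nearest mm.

w = 5 mm

E49XX → F_EXX = 490 MPa.
Total weld length L = 740 mm.
Required throat t_e = P_u / (φ × 0.6 F_EXX × L) = 542 / (0.75 × 0.6 × 490 × 740 × 10⁻³) = 3.322 mm.
Required leg w = t_e / 0.707 = 4.698 mm → use 5 mm.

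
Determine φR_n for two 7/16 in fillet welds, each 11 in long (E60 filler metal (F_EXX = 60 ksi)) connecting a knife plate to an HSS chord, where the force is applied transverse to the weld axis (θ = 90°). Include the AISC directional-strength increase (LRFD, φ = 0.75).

φR_n ≈ 276 kip

t_e = 0.707 × 0.4375 = 0.3093 in; A_we = 0.3093 × 22 = 6.805 in².
Directional factor: 1.0 + 0.5 sin^1.5(90°) = 1.5.
F_nw = 0.6 × 60 × 1.5 = 54 ksi.
φR_n = 0.75 × 54 × 6.805 = 275.6 kip.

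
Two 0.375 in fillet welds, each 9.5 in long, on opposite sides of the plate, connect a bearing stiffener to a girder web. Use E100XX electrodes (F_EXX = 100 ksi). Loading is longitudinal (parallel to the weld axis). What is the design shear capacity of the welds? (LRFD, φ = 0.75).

φR_n ≈ 227 kips

Effective throat t_e = 0.707 × 0.375 = 0.2651 in.
Total length L = 19 in; A_we = 0.2651 × 19 = 5.037 in².
F_nw = 0.6 F_EXX = 0.6 × 100 = 60 ksi.
φR_n = 0.75 × 60 × 5.037 = 226.7 kips.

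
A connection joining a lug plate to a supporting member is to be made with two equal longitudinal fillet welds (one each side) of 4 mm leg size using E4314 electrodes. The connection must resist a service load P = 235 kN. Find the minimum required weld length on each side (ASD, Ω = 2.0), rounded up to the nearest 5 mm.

L = 325 mm on each side

E43XX → F_EXX = 430 MPa.
Throat t_e = 0.707 × 4 = 2.828 mm.
r_n/Ω = (0.6 × 430 × 2.828) / 2.0 = 364.8 N/mm = 0.3648 kN/mm.
L_req = P / (r_n/Ω) = 235 / 0.3648 = 644.2 mm total.
Per side: 644.2 / 2 = 322.1 mm.
Round up → use L = 325 mm on each side.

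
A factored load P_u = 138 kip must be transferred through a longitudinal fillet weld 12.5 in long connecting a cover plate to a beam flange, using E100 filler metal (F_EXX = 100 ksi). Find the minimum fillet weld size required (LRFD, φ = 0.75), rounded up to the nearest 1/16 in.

w = 3/8 in

Total weld length L = 12.5 in.
Required throat t_e = P_u / (φ × 0.6 F_EXX × L) = 138 / (0.75 × 0.6 × 100 × 12.5) = 0.2453 in.
Required leg w = t_e / 0.707 = 0.347 in → use 3/8 in.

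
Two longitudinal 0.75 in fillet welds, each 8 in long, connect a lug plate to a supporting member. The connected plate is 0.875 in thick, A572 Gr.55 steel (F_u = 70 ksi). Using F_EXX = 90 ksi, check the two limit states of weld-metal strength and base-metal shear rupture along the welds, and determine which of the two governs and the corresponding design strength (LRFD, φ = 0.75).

φR_n ≈ 344 kips (weld metal governs)

t_e = 0.707 × 0.75 = 0.5302 in; L = 16 in.
Weld metal: φR_n = 0.75 × 0.6 × 90 × 0.5302 × 16 = 343.6 kips.
Base metal (shear rupture): φR_n = 0.75 × 0.6 × 70 × 0.875 × 16 = 441 kips.
Governing: weld metal.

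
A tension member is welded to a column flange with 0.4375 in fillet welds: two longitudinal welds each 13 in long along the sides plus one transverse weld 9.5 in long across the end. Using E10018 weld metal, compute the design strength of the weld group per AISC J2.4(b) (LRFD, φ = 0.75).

φR_n ≈ 506 kip

E100XX → F_EXX = 100 ksi.
t_e = 0.707 × 0.4375 = 0.3093 in.
R_nwl = 0.6 × 100 × 0.3093 × 26 = 482.5 kip (longitudinal, 2 welds).
R_nwt = 0.6 × 100 × 0.3093 × 9.5 = 176.3 kip (transverse, base value).
(i) R_nwl + R_nwt = 658.8 kip; (ii) 0.85 R_nwl + 1.5 R_nwt = 674.6 kip.
R_n = max = 674.6 kip [governs: (ii)]; φR_n = 506 kip.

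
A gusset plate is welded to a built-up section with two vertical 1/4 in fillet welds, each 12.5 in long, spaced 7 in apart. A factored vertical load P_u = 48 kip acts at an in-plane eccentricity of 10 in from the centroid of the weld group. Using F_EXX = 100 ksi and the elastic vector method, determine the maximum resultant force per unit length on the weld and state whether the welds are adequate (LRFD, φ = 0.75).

f_max ≈ 6.6 kip/in; adequate

Total weld length L_w = 25 in. Treat welds as unit-width lines.
Polar moment about centroid: J = 2[d³/12 + d(b/2)²] = 2[12.5³/12 + 12.5×3.5²] = 631.8 in³.
Direct shear f_v = P/L_w = 48 / 25 = 1.92 kip/in (vertical).
Torsion M = P·e = 48 × 10 = 480 kip·in.
Critical point at (x, y) = (3.5, 6.25) from centroid. f_tx = M·y/J = 4.749 kip/in; f_ty = M·x/J = 2.659 kip/in.
Resultant f_max = √[f_tx² + (f_v + f_ty)²] = √[4.749² + (1.92 + 2.659)²] = 6.597 kip/in.
Capacity per unit length: φr_n = 0.75 × 0.6 × 100 × (0.707 × 0.25) = 7.954 kip/in.
6.597 ≤ 7.954 → adequate.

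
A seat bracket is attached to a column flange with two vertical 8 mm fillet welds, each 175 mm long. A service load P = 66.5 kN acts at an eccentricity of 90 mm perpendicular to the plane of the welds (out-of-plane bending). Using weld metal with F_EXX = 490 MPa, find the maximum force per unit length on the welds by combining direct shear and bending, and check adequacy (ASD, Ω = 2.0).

f_max ≈ 616 N/mm; adequate

L_w = 2 × 175 = 350 mm; section modulus (unit throat) S = 2 × L²/6 = 10210 mm².
Direct shear f_v = P/L_w = 66.5×10³/350 = 190 N/mm.
Moment M = P × e = 66.5×10³ × 90 = 5985000 N·mm; bending f_b = M/S = 586.3 N/mm.
f_max = √(f_v² + f_b²) = √(190² + 586.3²) = 616.3 N/mm.
r_n/Ω = (1/2.0) × 0.6 × 490 × (0.707 × 8) = 831.4 N/mm → adequate.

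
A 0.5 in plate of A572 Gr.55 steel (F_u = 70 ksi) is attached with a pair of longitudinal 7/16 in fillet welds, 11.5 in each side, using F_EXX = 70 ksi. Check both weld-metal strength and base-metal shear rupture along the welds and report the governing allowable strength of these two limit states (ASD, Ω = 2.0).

R_n/Ω ≈ 149 kips (weld metal governs)

t_e = 0.707 × 0.4375 = 0.3093 in; L = 23 in.
Weld metal: R_n/Ω = (1/2.0) × 0.6 × 70 × 0.3093 × 23 = 149.4 kips.
Base metal (shear rupture): R_n/Ω = (1/2.0) × 0.6 × 70 × 0.5 × 23 = 241.5 kips.
Governing: weld metal.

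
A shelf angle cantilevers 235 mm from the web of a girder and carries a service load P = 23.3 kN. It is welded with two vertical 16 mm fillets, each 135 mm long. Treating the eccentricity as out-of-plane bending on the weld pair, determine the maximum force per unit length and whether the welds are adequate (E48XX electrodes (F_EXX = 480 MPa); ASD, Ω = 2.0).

L_w = 2 × 135 = 270 mm; section modulus (unit throat) S = 2 × L²/6 = 6075 mm².
Direct shear f_v = P/L_w = 23.3×10³/270 = 86.3 N/mm.
Moment M = P × e = 23.3×10³ × 235 = 5475500 N·mm; bending f_b = M/S = 901.3 N/mm.
f_max = √(f_v² + f_b²) = √(86.3² + 901.3²) = 905.4 N/mm.
r_n/Ω = (1/2.0) × 0.6 × 480 × (0.707 × 16) = 1629 N/mm → adequate.

f_max ≈ 905 N/mm; adequate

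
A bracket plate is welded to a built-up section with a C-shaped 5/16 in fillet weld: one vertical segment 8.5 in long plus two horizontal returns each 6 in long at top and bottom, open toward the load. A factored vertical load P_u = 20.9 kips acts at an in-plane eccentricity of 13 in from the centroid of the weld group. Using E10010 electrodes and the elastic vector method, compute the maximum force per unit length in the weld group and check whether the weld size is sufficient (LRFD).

E100XX → F_EXX = 100 ksi.
Total weld length L_w = 20.5 in. Treat welds as unit-width lines.
Centroid: x̄ = 2×6×3 / 20.5 = 1.756 in from the vertical weld.
Polar moment about centroid: J = I_x + I_y = [8.5³/12 + 2×6×4.25²] + [8.5×1.756² + 2(6³/12 + 6×1.244²)] = 348.7 in³.
Direct shear f_v = P/L_w = 20.9 / 20.5 = 1.02 kip/in (vertical).
Torsion M = P·e = 20.9 × 13 = 271.7 kip·in.
Critical point at (x, y) = (4.244, 4.25) from centroid. f_tx = M·y/J = 3.311 kip/in; f_ty = M·x/J = 3.307 kip/in.
Resultant f_max = √[f_tx² + (f_v + f_ty)²] = √[3.311² + (1.02 + 3.307)²] = 5.448 kip/in.
Capacity per unit length: φr_n = 0.75 × 0.6 × 100 × (0.707 × 0.3125) = 9.942 kip/in.
5.448 ≤ 9.942 → adequate.

f_max ≈ 5.45 kip/in; adequate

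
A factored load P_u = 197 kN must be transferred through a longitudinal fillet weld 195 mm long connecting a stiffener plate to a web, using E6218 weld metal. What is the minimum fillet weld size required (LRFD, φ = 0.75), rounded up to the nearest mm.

E62XX → F_EXX = 620 MPa.
Total weld length L = 195 mm.
Required throat t_e = P_u / (φ × 0.6 F_EXX × L) = 197 / (0.75 × 0.6 × 620 × 195 × 10⁻³) = 3.621 mm.
Required leg w = t_e / 0.707 = 5.122 mm → use 6 mm.

w = 6 mm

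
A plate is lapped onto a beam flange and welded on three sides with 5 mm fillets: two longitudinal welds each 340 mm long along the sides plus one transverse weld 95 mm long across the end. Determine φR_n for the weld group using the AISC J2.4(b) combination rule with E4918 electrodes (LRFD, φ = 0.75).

E49XX → F_EXX = 490 MPa.
t_e = 0.707 × 5 = 3.535 mm.
R_nwl = 0.6 × 490 × 3.535 × 680 × 10⁻³ = 706.7 kN (longitudinal, 2 welds).
R_nwt = 0.6 × 490 × 3.535 × 95 × 10⁻³ = 98.73 kN (transverse, base value).
(i) R_nwl + R_nwt = 805.4 kN; (ii) 0.85 R_nwl + 1.5 R_nwt = 748.8 kN.
R_n = max = 805.4 kN [governs: (i)]; φR_n = 604.1 kN.

φR_n ≈ 604 kN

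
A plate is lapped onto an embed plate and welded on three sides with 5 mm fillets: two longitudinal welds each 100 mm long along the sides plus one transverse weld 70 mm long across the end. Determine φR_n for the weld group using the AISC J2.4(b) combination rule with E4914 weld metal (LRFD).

E49XX → F_EXX = 490 MPa.
t_e = 0.707 × 5 = 3.535 mm.
R_nwl = 0.6 × 490 × 3.535 × 200 × 10⁻³ = 207.9 kN (longitudinal, 2 welds).
R_nwt = 0.6 × 490 × 3.535 × 70 × 10⁻³ = 72.75 kN (transverse, base value).
(i) R_nwl + R_nwt = 280.6 kN; (ii) 0.85 R_nwl + 1.5 R_nwt = 285.8 kN.
R_n = max = 285.8 kN [governs: (ii)]; φR_n = 214.4 kN.

φR_n ≈ 214 kN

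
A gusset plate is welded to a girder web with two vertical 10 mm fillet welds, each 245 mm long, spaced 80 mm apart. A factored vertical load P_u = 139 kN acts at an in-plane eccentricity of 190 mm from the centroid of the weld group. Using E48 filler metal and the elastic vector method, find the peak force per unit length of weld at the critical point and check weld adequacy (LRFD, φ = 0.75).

f_max ≈ 1170 N/mm; adequate

E48XX → F_EXX = 480 MPa.
Total weld length L_w = 490 mm. Treat welds as unit-width lines.
Polar moment about centroid: J = 2[d³/12 + d(b/2)²] = 2[245³/12 + 245×40²] = 3235000 mm³.
Direct shear f_v = P/L_w = 139×10³ / 490 = 283.7 N/mm (vertical).
Torsion M = P·e = 139×10³ × 190 = 26410000 N·mm.
Critical point at (x, y) = (40, 122.5) from centroid. f_tx = M·y/J = 1000 N/mm; f_ty = M·x/J = 326.6 N/mm.
Resultant f_max = √[f_tx² + (f_v + f_ty)²] = √[1000² + (283.7 + 326.6)²] = 1172 N/mm.
Capacity per unit length: φr_n = 0.75 × 0.6 × 480 × (0.707 × 10) = 1527 N/mm.
1172 ≤ 1527 → adequate.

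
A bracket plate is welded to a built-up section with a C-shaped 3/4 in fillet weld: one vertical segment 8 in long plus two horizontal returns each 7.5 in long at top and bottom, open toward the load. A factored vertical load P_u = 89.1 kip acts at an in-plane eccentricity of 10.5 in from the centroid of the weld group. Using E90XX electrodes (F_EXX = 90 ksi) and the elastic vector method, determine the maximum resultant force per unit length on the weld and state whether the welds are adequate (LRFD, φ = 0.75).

f_max ≈ 17.3 kip/in; adequate

Total weld length L_w = 23 in. Treat welds as unit-width lines.
Centroid: x̄ = 2×7.5×3.75 / 23 = 2.446 in from the vertical weld.
Polar moment about centroid: J = I_x + I_y = [8³/12 + 2×7.5×4²] + [8×2.446² + 2(7.5³/12 + 7.5×1.304²)] = 426.3 in³.
Direct shear f_v = P/L_w = 89.1 / 23 = 3.874 kip/in (vertical).
Torsion M = P·e = 89.1 × 10.5 = 935.55 kip·in.
Critical point at (x, y) = (5.054, 4) from centroid. f_tx = M·y/J = 8.777 kip/in; f_ty = M·x/J = 11.09 kip/in.
Resultant f_max = √[f_tx² + (f_v + f_ty)²] = √[8.777² + (3.874 + 11.09)²] = 17.35 kip/in.
Capacity per unit length: φr_n = 0.75 × 0.6 × 90 × (0.707 × 0.75) = 21.48 kip/in.
17.35 ≤ 21.48 → adequate.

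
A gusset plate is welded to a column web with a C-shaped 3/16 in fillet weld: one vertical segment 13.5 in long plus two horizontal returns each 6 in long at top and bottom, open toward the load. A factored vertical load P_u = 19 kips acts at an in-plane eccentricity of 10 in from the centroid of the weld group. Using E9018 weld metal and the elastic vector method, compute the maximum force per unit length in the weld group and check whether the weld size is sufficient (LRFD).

f_max ≈ 2.34 kip/in; adequate

E90XX → F_EXX = 90 ksi.
Total weld length L_w = 25.5 in. Treat welds as unit-width lines.
Centroid: x̄ = 2×6×3 / 25.5 = 1.412 in from the vertical weld.
Polar moment about centroid: J = I_x + I_y = [13.5³/12 + 2×6×6.75²] + [13.5×1.412² + 2(6³/12 + 6×1.588²)] = 845 in³.
Direct shear f_v = P/L_w = 19 / 25.5 = 0.7451 kip/in (vertical).
Torsion M = P·e = 19 × 10 = 190 kip·in.
Critical point at (x, y) = (4.588, 6.75) from centroid. f_tx = M·y/J = 1.518 kip/in; f_ty = M·x/J = 1.032 kip/in.
Resultant f_max = √[f_tx² + (f_v + f_ty)²] = √[1.518² + (0.7451 + 1.032)²] = 2.337 kip/in.
Capacity per unit length: φr_n = 0.75 × 0.6 × 90 × (0.707 × 0.1875) = 5.369 kip/in.
2.337 ≤ 5.369 → adequate.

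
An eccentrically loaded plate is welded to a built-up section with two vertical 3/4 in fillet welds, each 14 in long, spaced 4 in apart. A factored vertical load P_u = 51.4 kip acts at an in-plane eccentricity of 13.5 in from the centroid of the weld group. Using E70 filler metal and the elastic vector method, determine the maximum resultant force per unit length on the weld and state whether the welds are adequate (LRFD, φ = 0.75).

E70XX → F_EXX = 70 ksi.
Total weld length L_w = 28 in. Treat welds as unit-width lines.
Polar moment about centroid: J = 2[d³/12 + d(b/2)²] = 2[14³/12 + 14×2²] = 569.3 in³.
Direct shear f_v = P/L_w = 51.4 / 28 = 1.836 kip/in (vertical).
Torsion M = P·e = 51.4 × 13.5 = 693.9 kip·in.
Critical point at (x, y) = (2, 7) from centroid. f_tx = M·y/J = 8.532 kip/in; f_ty = M·x/J = 2.438 kip/in.
Resultant f_max = √[f_tx² + (f_v + f_ty)²] = √[8.532² + (1.836 + 2.438)²] = 9.542 kip/in.
Capacity per unit length: φr_n = 0.75 × 0.6 × 70 × (0.707 × 0.75) = 16.7 kip/in.
9.542 ≤ 16.7 → adequate.

f_max ≈ 9.54 kip/in; adequate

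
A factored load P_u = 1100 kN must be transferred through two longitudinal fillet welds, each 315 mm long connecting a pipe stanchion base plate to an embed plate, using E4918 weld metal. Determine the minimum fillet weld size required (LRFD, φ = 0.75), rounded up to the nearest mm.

E49XX → F_EXX = 490 MPa.
Total weld length L = 630 mm.
Required throat t_e = P_u / (φ × 0.6 F_EXX × L) = 1100 / (0.75 × 0.6 × 490 × 630 × 10⁻³) = 7.919 mm.
Required leg w = t_e / 0.707 = 11.2 mm → use 12 mm.

w = 12 mm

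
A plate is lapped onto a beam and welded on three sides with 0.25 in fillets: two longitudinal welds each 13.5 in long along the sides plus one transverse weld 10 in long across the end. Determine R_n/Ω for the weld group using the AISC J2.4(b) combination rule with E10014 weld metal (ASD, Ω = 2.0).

R_n/Ω ≈ 201 kip

E100XX → F_EXX = 100 ksi.
t_e = 0.707 × 0.25 = 0.1767 in.
R_nwl = 0.6 × 100 × 0.1767 × 27 = 286.3 kip (longitudinal, 2 welds).
R_nwt = 0.6 × 100 × 0.1767 × 10 = 106 kip (transverse, base value).
(i) R_nwl + R_nwt = 392.4 kip; (ii) 0.85 R_nwl + 1.5 R_nwt = 402.5 kip.
R_n = max = 402.5 kip [governs: (ii)]; R_n/Ω = 201.2 kip.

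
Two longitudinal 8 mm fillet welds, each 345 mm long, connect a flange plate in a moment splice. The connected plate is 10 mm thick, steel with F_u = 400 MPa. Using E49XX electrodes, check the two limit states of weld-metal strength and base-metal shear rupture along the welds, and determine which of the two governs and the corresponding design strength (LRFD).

E49XX → F_EXX = 490 MPa.
t_e = 0.707 × 8 = 5.656 mm; L = 690 mm.
Weld metal: φR_n = 0.75 × 0.6 × 490 × 5.656 × 690 × 10⁻³ = 860.5 kN.
Base metal (shear rupture): φR_n = 0.75 × 0.6 × 400 × 10 × 690 × 10⁻³ = 1242 kN.
Governing: weld metal.

φR_n ≈ 861 kN (weld metal governs)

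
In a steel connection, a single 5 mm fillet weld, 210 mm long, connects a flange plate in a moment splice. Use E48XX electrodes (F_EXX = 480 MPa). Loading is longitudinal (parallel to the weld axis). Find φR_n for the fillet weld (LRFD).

Effective throat t_e = 0.707 × 5 = 3.535 mm.
Total length L = 210 mm; A_we = 3.535 × 210 = 742.3 mm².
F_nw = 0.6 F_EXX = 0.6 × 480 = 288 MPa.
φR_n = 0.75 × 288 × 742.3 × 10⁻³ = 160.3 kN.

φR_n ≈ 160 kN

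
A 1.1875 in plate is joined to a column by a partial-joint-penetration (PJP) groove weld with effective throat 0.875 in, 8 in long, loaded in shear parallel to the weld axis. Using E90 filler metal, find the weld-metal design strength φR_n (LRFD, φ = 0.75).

E90XX → F_EXX = 90 ksi.
Effective throat (given) t_e = 0.875 in.
A_we = 0.875 × 8 = 7 in².
F_nw = 0.6 F_EXX = 54 ksi.
φR_n = 0.75 × 54 × 7 = 283.5 kip.

φR_n ≈ 284 kip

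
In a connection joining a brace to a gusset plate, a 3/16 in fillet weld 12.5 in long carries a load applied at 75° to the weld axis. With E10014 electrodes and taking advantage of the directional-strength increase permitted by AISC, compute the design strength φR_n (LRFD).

φR_n ≈ 110 kip

E100XX → F_EXX = 100 ksi.
t_e = 0.707 × 0.1875 = 0.1326 in; A_we = 0.1326 × 12.5 = 1.657 in².
Directional factor: 1.0 + 0.5 sin^1.5(75°) = 1.475.
F_nw = 0.6 × 100 × 1.475 = 88.48 ksi.
φR_n = 0.75 × 88.48 × 1.657 = 110 kip.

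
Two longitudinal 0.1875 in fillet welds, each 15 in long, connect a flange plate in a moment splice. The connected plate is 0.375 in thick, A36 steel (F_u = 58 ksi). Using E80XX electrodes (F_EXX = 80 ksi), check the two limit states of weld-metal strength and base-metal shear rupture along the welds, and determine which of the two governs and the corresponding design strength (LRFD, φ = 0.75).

φR_n ≈ 143 kip (weld metal governs)

t_e = 0.707 × 0.1875 = 0.1326 in; L = 30 in.
Weld metal: φR_n = 0.75 × 0.6 × 80 × 0.1326 × 30 = 143.2 kip.
Base metal (shear rupture): φR_n = 0.75 × 0.6 × 58 × 0.375 × 30 = 293.6 kip.
Governing: weld metal.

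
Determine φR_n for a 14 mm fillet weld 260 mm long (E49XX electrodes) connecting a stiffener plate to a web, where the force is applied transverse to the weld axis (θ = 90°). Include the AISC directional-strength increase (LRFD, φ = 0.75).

E49XX → F_EXX = 490 MPa.
t_e = 0.707 × 14 = 9.898 mm; A_we = 9.898 × 260 = 2573 mm².
Directional factor: 1.0 + 0.5 sin^1.5(90°) = 1.5.
F_nw = 0.6 × 490 × 1.5 = 441 MPa.
φR_n = 0.75 × 441 × 2573 × 10⁻³ = 851.2 kN.

φR_n ≈ 851 kN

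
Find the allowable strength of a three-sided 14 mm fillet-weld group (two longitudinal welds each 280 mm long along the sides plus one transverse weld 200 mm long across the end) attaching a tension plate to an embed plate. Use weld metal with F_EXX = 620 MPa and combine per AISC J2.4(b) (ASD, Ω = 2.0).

t_e = 0.707 × 14 = 9.898 mm.
R_nwl = 0.6 × 620 × 9.898 × 560 × 10⁻³ = 2062 kN (longitudinal, 2 welds).
R_nwt = 0.6 × 620 × 9.898 × 200 × 10⁻³ = 736.4 kN (transverse, base value).
(i) R_nwl + R_nwt = 2798 kN; (ii) 0.85 R_nwl + 1.5 R_nwt = 2857 kN.
R_n = max = 2857 kN [governs: (ii)]; R_n/Ω = 1429 kN.

R_n/Ω ≈ 1430 kN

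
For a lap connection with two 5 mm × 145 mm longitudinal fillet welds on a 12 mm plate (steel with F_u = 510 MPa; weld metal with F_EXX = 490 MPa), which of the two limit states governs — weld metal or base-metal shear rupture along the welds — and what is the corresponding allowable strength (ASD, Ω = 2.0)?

t_e = 0.707 × 5 = 3.535 mm; L = 290 mm.
Weld metal: R_n/Ω = (1/2.0) × 0.6 × 490 × 3.535 × 290 × 10⁻³ = 150.7 kN.
Base metal (shear rupture): R_n/Ω = (1/2.0) × 0.6 × 510 × 12 × 290 × 10⁻³ = 532.4 kN.
Governing: weld metal.

R_n/Ω ≈ 151 kN (weld metal governs)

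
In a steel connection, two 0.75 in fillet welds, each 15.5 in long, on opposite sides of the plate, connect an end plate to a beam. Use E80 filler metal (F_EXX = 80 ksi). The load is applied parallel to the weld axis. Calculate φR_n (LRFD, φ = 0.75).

Effective throat t_e = 0.707 × 0.75 = 0.5302 in.
Total length L = 31 in; A_we = 0.5302 × 31 = 16.44 in².
F_nw = 0.6 F_EXX = 0.6 × 80 = 48 ksi.
φR_n = 0.75 × 48 × 16.44 = 591.8 kip.

φR_n ≈ 592 kip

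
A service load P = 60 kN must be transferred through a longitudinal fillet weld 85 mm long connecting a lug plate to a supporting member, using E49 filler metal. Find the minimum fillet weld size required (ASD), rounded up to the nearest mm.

w = 7 mm

E49XX → F_EXX = 490 MPa.
Total weld length L = 85 mm.
Required throat t_e = P × Ω / (0.6 F_EXX × L) = 60 × 2.0 / (0.6 × 490 × 85 × 10⁻³) = 4.802 mm.
Required leg w = t_e / 0.707 = 6.792 mm → use 7 mm.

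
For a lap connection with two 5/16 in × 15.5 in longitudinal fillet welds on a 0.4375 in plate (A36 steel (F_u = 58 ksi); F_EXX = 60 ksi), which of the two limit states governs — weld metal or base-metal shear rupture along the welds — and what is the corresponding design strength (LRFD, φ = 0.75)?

φR_n ≈ 185 kips (weld metal governs)

t_e = 0.707 × 0.3125 = 0.2209 in; L = 31 in.
Weld metal: φR_n = 0.75 × 0.6 × 60 × 0.2209 × 31 = 184.9 kips.
Base metal (shear rupture): φR_n = 0.75 × 0.6 × 58 × 0.4375 × 31 = 354 kips.
Governing: weld metal.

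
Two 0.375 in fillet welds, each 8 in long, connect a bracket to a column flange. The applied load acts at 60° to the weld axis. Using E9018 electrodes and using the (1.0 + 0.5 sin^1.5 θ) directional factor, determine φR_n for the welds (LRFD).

φR_n ≈ 241 kips

E90XX → F_EXX = 90 ksi.
t_e = 0.707 × 0.375 = 0.2651 in; A_we = 0.2651 × 16 = 4.242 in².
Directional factor: 1.0 + 0.5 sin^1.5(60°) = 1.403.
F_nw = 0.6 × 90 × 1.403 = 75.76 ksi.
φR_n = 0.75 × 75.76 × 4.242 = 241 kips.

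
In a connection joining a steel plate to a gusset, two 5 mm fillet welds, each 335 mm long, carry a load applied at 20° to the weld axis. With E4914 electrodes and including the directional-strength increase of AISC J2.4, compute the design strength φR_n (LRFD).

φR_n ≈ 574 kN

E49XX → F_EXX = 490 MPa.
t_e = 0.707 × 5 = 3.535 mm; A_we = 3.535 × 670 = 2368 mm².
Directional factor: 1.0 + 0.5 sin^1.5(20°) = 1.1.
F_nw = 0.6 × 490 × 1.1 = 323.4 MPa.
φR_n = 0.75 × 323.4 × 2368 × 10⁻³ = 574.5 kN.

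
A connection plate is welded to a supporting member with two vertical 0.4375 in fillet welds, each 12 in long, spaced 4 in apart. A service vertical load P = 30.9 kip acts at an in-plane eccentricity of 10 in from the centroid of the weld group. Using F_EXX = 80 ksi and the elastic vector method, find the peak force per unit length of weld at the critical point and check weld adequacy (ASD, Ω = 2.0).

f_max ≈ 5.63 kip/in; adequate

Total weld length L_w = 24 in. Treat welds as unit-width lines.
Polar moment about centroid: J = 2[d³/12 + d(b/2)²] = 2[12³/12 + 12×2²] = 384 in³.
Direct shear f_v = P/L_w = 30.9 / 24 = 1.287 kip/in (vertical).
Torsion M = P·e = 30.9 × 10 = 309 kip·in.
Critical point at (x, y) = (2, 6) from centroid. f_tx = M·y/J = 4.828 kip/in; f_ty = M·x/J = 1.609 kip/in.
Resultant f_max = √[f_tx² + (f_v + f_ty)²] = √[4.828² + (1.287 + 1.609)²] = 5.631 kip/in.
Capacity per unit length: r_n/Ω = (1/2.0) × 0.6 × 80 × (0.707 × 0.4375) = 7.423 kip/in.
5.631 ≤ 7.423 → adequate.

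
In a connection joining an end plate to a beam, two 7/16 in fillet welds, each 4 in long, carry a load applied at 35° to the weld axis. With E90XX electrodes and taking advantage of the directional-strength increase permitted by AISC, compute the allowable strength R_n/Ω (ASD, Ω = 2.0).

R_n/Ω ≈ 81.3 kip

E90XX → F_EXX = 90 ksi.
t_e = 0.707 × 0.4375 = 0.3093 in; A_we = 0.3093 × 8 = 2.474 in².
Directional factor: 1.0 + 0.5 sin^1.5(35°) = 1.217.
F_nw = 0.6 × 90 × 1.217 = 65.73 ksi.
R_n/Ω = (65.73 × 2.474) / 2.0 = 81.32 kip.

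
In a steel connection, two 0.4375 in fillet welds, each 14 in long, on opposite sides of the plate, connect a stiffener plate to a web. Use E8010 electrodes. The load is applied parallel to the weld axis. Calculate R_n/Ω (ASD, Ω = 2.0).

E80XX → F_EXX = 80 ksi.
Effective throat t_e = 0.707 × 0.4375 = 0.3093 in.
Total length L = 28 in; A_we = 0.3093 × 28 = 8.661 in².
F_nw = 0.6 F_EXX = 0.6 × 80 = 48 ksi.
R_n = 48 × 8.661 = 415.7 kip; R_n/Ω = 415.7/2.0 = 207.9 kip.

R_n/Ω ≈ 208 kip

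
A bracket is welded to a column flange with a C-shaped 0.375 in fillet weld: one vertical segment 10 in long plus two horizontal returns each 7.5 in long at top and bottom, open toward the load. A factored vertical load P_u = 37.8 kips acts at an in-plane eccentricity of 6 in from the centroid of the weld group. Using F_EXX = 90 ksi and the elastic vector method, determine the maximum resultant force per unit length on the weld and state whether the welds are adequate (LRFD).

f_max ≈ 3.92 kip/in; adequate

Total weld length L_w = 25 in. Treat welds as unit-width lines.
Centroid: x̄ = 2×7.5×3.75 / 25 = 2.25 in from the vertical weld.
Polar moment about centroid: J = I_x + I_y = [10³/12 + 2×7.5×5²] + [10×2.25² + 2(7.5³/12 + 7.5×1.5²)] = 613 in³.
Direct shear f_v = P/L_w = 37.8 / 25 = 1.512 kip/in (vertical).
Torsion M = P·e = 37.8 × 6 = 226.8 kip·in.
Critical point at (x, y) = (5.25, 5) from centroid. f_tx = M·y/J = 1.85 kip/in; f_ty = M·x/J = 1.942 kip/in.
Resultant f_max = √[f_tx² + (f_v + f_ty)²] = √[1.85² + (1.512 + 1.942)²] = 3.918 kip/in.
Capacity per unit length: φr_n = 0.75 × 0.6 × 90 × (0.707 × 0.375) = 10.74 kip/in.
3.918 ≤ 10.74 → adequate.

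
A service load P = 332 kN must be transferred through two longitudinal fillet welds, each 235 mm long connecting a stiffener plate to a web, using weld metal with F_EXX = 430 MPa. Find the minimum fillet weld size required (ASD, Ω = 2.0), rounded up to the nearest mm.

Total weld length L = 470 mm.
Required throat t_e = P × Ω / (0.6 F_EXX × L) = 332 × 2.0 / (0.6 × 430 × 470 × 10⁻³) = 5.476 mm.
Required leg w = t_e / 0.707 = 7.745 mm → use 8 mm.

w = 8 mm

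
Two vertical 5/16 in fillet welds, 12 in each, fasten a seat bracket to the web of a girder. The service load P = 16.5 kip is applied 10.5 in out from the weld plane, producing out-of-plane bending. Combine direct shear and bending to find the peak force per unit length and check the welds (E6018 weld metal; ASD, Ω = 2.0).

E60XX → F_EXX = 60 ksi.
L_w = 2 × 12 = 24 in; section modulus (unit throat) S = 2 × L²/6 = 48 in².
Direct shear f_v = P/L_w = 16.5/24 = 0.6875 kip/in.
Moment M = P × e = 16.5 × 10.5 = 173.25 kip·in; bending f_b = M/S = 3.609 kip/in.
f_max = √(f_v² + f_b²) = √(0.6875² + 3.609²) = 3.674 kip/in.
r_n/Ω = (1/2.0) × 0.6 × 60 × (0.707 × 0.3125) = 3.977 kip/in → adequate.

f_max ≈ 3.67 kip/in; adequate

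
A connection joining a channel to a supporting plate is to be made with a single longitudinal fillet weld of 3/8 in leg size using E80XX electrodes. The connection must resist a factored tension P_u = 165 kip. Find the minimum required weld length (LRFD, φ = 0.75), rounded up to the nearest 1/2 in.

E80XX → F_EXX = 80 ksi.
Throat t_e = 0.707 × 0.375 = 0.2651 in.
φr_n = 0.75 × 0.6 × 80 × 0.2651 = 9.544 kip/in.
L_req = P_u / φr_n = 165 / 9.544 = 17.29 in total.
Round up → use L = 17.5 in.

L = 17.5 in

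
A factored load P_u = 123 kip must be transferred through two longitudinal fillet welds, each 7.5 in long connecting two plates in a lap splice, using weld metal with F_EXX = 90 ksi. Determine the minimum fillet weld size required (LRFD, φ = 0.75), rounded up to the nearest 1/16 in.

w = 5/16 in

Total weld length L = 15 in.
Required throat t_e = P_u / (φ × 0.6 F_EXX × L) = 123 / (0.75 × 0.6 × 90 × 15) = 0.2025 in.
Required leg w = t_e / 0.707 = 0.2864 in → use 5/16 in.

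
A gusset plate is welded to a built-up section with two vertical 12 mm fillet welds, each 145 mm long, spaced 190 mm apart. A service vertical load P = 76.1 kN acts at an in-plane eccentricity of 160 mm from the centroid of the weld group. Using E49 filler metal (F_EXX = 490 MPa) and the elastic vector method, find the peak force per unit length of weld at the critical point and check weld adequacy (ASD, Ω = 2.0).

Total weld length L_w = 290 mm. Treat welds as unit-width lines.
Polar moment about centroid: J = 2[d³/12 + d(b/2)²] = 2[145³/12 + 145×95²] = 3125000 mm³.
Direct shear f_v = P/L_w = 76.1×10³ / 290 = 262.4 N/mm (vertical).
Torsion M = P·e = 76.1×10³ × 160 = 12176000 N·mm.
Critical point at (x, y) = (95, 72.5) from centroid. f_tx = M·y/J = 282.5 N/mm; f_ty = M·x/J = 370.1 N/mm.
Resultant f_max = √[f_tx² + (f_v + f_ty)²] = √[282.5² + (262.4 + 370.1)²] = 692.7 N/mm.
Capacity per unit length: r_n/Ω = (1/2.0) × 0.6 × 490 × (0.707 × 12) = 1247 N/mm.
692.7 ≤ 1247 → adequate.

f_max ≈ 693 N/mm; adequate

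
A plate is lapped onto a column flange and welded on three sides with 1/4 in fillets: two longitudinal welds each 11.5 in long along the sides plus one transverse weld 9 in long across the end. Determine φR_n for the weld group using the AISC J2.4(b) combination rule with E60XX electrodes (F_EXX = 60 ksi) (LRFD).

t_e = 0.707 × 0.25 = 0.1767 in.
R_nwl = 0.6 × 60 × 0.1767 × 23 = 146.3 kip (longitudinal, 2 welds).
R_nwt = 0.6 × 60 × 0.1767 × 9 = 57.27 kip (transverse, base value).
(i) R_nwl + R_nwt = 203.6 kip; (ii) 0.85 R_nwl + 1.5 R_nwt = 210.3 kip.
R_n = max = 210.3 kip [governs: (ii)]; φR_n = 157.7 kip.

φR_n ≈ 158 kip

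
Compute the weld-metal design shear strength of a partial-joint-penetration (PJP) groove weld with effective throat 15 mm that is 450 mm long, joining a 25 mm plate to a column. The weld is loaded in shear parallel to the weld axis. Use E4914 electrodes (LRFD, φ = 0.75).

φR_n ≈ 1490 kN

E49XX → F_EXX = 490 MPa.
Effective throat (given) t_e = 15 mm.
A_we = 15 × 450 = 6750 mm².
F_nw = 0.6 F_EXX = 294 MPa.
φR_n = 0.75 × 294 × 6750 × 10⁻³ = 1488 kN.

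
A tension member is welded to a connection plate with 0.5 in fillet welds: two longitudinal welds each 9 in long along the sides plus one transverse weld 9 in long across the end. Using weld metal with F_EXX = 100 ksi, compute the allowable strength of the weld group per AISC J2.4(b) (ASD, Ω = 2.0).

R_n/Ω ≈ 305 kips

t_e = 0.707 × 0.5 = 0.3535 in.
R_nwl = 0.6 × 100 × 0.3535 × 18 = 381.8 kips (longitudinal, 2 welds).
R_nwt = 0.6 × 100 × 0.3535 × 9 = 190.9 kips (transverse, base value).
(i) R_nwl + R_nwt = 572.7 kips; (ii) 0.85 R_nwl + 1.5 R_nwt = 610.8 kips.
R_n = max = 610.8 kips [governs: (ii)]; R_n/Ω = 305.4 kips.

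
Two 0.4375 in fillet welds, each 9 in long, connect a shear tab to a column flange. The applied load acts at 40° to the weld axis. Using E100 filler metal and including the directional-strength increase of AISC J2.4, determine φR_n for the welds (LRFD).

E100XX → F_EXX = 100 ksi.
t_e = 0.707 × 0.4375 = 0.3093 in; A_we = 0.3093 × 18 = 5.568 in².
Directional factor: 1.0 + 0.5 sin^1.5(40°) = 1.258.
F_nw = 0.6 × 100 × 1.258 = 75.46 ksi.
φR_n = 0.75 × 75.46 × 5.568 = 315.1 kips.

φR_n ≈ 315 kips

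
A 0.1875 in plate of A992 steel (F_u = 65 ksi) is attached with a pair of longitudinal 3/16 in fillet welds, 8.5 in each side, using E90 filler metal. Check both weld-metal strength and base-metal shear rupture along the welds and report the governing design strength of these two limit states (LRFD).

E90XX → F_EXX = 90 ksi.
t_e = 0.707 × 0.1875 = 0.1326 in; L = 17 in.
Weld metal: φR_n = 0.75 × 0.6 × 90 × 0.1326 × 17 = 91.27 kips.
Base metal (shear rupture): φR_n = 0.75 × 0.6 × 65 × 0.1875 × 17 = 93.23 kips.
Governing: weld metal.

φR_n ≈ 91.3 kips (weld metal governs)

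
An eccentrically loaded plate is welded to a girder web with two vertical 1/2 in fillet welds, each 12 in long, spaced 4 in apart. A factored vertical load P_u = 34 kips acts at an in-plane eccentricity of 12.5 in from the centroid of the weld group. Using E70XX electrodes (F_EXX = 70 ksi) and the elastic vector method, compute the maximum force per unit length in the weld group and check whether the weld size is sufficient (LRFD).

Total weld length L_w = 24 in. Treat welds as unit-width lines.
Polar moment about centroid: J = 2[d³/12 + d(b/2)²] = 2[12³/12 + 12×2²] = 384 in³.
Direct shear f_v = P/L_w = 34 / 24 = 1.417 kip/in (vertical).
Torsion M = P·e = 34 × 12.5 = 425 kip·in.
Critical point at (x, y) = (2, 6) from centroid. f_tx = M·y/J = 6.641 kip/in; f_ty = M·x/J = 2.214 kip/in.
Resultant f_max = √[f_tx² + (f_v + f_ty)²] = √[6.641² + (1.417 + 2.214)²] = 7.568 kip/in.
Capacity per unit length: φr_n = 0.75 × 0.6 × 70 × (0.707 × 0.5) = 11.14 kip/in.
7.568 ≤ 11.14 → adequate.

f_max ≈ 7.57 kip/in; adequate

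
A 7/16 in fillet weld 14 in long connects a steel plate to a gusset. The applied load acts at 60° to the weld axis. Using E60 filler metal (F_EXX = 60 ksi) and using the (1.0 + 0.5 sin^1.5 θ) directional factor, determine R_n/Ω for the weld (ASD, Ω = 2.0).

t_e = 0.707 × 0.4375 = 0.3093 in; A_we = 0.3093 × 14 = 4.33 in².
Directional factor: 1.0 + 0.5 sin^1.5(60°) = 1.403.
F_nw = 0.6 × 60 × 1.403 = 50.51 ksi.
R_n/Ω = (50.51 × 4.33) / 2.0 = 109.4 kip.

R_n/Ω ≈ 109 kip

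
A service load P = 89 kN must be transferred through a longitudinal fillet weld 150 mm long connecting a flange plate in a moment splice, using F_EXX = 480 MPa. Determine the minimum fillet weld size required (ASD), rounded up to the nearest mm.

w = 6 mm

Total weld length L = 150 mm.
Required throat t_e = P × Ω / (0.6 F_EXX × L) = 89 × 2.0 / (0.6 × 480 × 150 × 10⁻³) = 4.12 mm.
Required leg w = t_e / 0.707 = 5.828 mm → use 6 mm.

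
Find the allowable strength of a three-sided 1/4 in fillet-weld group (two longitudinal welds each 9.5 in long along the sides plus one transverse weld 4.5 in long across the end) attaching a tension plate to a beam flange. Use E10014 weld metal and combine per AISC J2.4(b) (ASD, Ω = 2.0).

R_n/Ω ≈ 125 kips

E100XX → F_EXX = 100 ksi.
t_e = 0.707 × 0.25 = 0.1767 in.
R_nwl = 0.6 × 100 × 0.1767 × 19 = 201.5 kips (longitudinal, 2 welds).
R_nwt = 0.6 × 100 × 0.1767 × 4.5 = 47.72 kips (transverse, base value).
(i) R_nwl + R_nwt = 249.2 kips; (ii) 0.85 R_nwl + 1.5 R_nwt = 242.9 kips.
R_n = max = 249.2 kips [governs: (i)]; R_n/Ω = 124.6 kips.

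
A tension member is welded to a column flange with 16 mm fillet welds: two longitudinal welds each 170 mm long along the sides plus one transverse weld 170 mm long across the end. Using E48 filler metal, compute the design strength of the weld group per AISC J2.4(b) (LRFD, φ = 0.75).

E48XX → F_EXX = 480 MPa.
t_e = 0.707 × 16 = 11.31 mm.
R_nwl = 0.6 × 480 × 11.31 × 340 × 10⁻³ = 1108 kN (longitudinal, 2 welds).
R_nwt = 0.6 × 480 × 11.31 × 170 × 10⁻³ = 553.8 kN (transverse, base value).
(i) R_nwl + R_nwt = 1662 kN; (ii) 0.85 R_nwl + 1.5 R_nwt = 1772 kN.
R_n = max = 1772 kN [governs: (ii)]; φR_n = 1329 kN.

φR_n ≈ 1330 kN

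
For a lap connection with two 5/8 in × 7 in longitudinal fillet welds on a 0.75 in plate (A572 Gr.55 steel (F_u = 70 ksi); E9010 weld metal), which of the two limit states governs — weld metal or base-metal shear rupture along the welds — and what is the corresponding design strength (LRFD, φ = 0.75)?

E90XX → F_EXX = 90 ksi.
t_e = 0.707 × 0.625 = 0.4419 in; L = 14 in.
Weld metal: φR_n = 0.75 × 0.6 × 90 × 0.4419 × 14 = 250.5 kip.
Base metal (shear rupture): φR_n = 0.75 × 0.6 × 70 × 0.75 × 14 = 330.8 kip.
Governing: weld metal.

φR_n ≈ 251 kip (weld metal governs)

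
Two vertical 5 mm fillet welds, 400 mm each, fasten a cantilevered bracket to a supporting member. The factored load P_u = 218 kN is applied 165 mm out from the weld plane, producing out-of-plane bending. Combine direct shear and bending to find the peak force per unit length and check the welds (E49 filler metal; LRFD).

f_max ≈ 727 N/mm; adequate

E49XX → F_EXX = 490 MPa.
L_w = 2 × 400 = 800 mm; section modulus (unit throat) S = 2 × L²/6 = 53330 mm².
Direct shear f_v = P/L_w = 218×10³/800 = 272.5 N/mm.
Moment M = P × e = 218×10³ × 165 = 35970000 N·mm; bending f_b = M/S = 674.4 N/mm.
f_max = √(f_v² + f_b²) = √(272.5² + 674.4²) = 727.4 N/mm.
φr_n = 0.75 × 0.6 × 490 × (0.707 × 5) = 779.5 N/mm → adequate.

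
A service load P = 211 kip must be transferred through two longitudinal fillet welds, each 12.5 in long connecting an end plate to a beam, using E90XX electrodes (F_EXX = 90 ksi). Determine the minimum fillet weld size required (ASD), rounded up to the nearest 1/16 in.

Total weld length L = 25 in.
Required throat t_e = P × Ω / (0.6 F_EXX × L) = 211 × 2.0 / (0.6 × 90 × 25) = 0.3126 in.
Required leg w = t_e / 0.707 = 0.4421 in → use 1/2 in.

w = 1/2 in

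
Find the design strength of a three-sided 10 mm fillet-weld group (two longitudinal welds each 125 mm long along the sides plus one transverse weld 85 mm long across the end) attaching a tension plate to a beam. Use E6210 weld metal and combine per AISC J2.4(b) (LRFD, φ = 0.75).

E62XX → F_EXX = 620 MPa.
t_e = 0.707 × 10 = 7.07 mm.
R_nwl = 0.6 × 620 × 7.07 × 250 × 10⁻³ = 657.5 kN (longitudinal, 2 welds).
R_nwt = 0.6 × 620 × 7.07 × 85 × 10⁻³ = 223.6 kN (transverse, base value).
(i) R_nwl + R_nwt = 881.1 kN; (ii) 0.85 R_nwl + 1.5 R_nwt = 894.2 kN.
R_n = max = 894.2 kN [governs: (ii)]; φR_n = 670.7 kN.

φR_n ≈ 671 kN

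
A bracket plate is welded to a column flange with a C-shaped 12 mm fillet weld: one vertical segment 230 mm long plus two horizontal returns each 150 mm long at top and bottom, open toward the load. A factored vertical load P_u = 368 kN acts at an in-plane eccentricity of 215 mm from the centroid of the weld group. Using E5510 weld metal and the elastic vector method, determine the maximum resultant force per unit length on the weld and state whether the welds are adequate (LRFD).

E55XX → F_EXX = 550 MPa.
Total weld length L_w = 530 mm. Treat welds as unit-width lines.
Centroid: x̄ = 2×150×75 / 530 = 42.45 mm from the vertical weld.
Polar moment about centroid: J = I_x + I_y = [230³/12 + 2×150×115²] + [230×42.45² + 2(150³/12 + 150×32.55²)] = 6276000 mm³.
Direct shear f_v = P/L_w = 368×10³ / 530 = 694.3 N/mm (vertical).
Torsion M = P·e = 368×10³ × 215 = 79120000 N·mm.
Critical point at (x, y) = (107.5, 115) from centroid. f_tx = M·y/J = 1450 N/mm; f_ty = M·x/J = 1356 N/mm.
Resultant f_max = √[f_tx² + (f_v + f_ty)²] = √[1450² + (694.3 + 1356)²] = 2511 N/mm.
Capacity per unit length: φr_n = 0.75 × 0.6 × 550 × (0.707 × 12) = 2100 N/mm.
2511 > 2100 → NOT adequate.

f_max ≈ 2510 N/mm; NOT adequate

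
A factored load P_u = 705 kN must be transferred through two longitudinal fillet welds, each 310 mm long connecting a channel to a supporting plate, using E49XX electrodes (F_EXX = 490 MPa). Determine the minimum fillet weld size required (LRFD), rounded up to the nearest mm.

Total weld length L = 620 mm.
Required throat t_e = P_u / (φ × 0.6 F_EXX × L) = 705 / (0.75 × 0.6 × 490 × 620 × 10⁻³) = 5.157 mm.
Required leg w = t_e / 0.707 = 7.294 mm → use 8 mm.

w = 8 mm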